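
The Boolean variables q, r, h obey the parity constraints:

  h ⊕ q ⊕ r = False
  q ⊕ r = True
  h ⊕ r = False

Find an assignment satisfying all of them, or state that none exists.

q = False, r = True, h = True

h ⊕ q ⊕ r = T ⊕ F ⊕ T = False ✓
q ⊕ r = F ⊕ T = True ✓
h ⊕ r = T ⊕ T = False ✓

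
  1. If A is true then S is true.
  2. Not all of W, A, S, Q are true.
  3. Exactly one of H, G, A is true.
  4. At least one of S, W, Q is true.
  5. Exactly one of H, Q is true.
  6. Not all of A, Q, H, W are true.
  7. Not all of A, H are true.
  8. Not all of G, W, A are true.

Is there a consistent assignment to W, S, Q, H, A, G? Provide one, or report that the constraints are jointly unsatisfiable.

W=F; S=F; Q=T; H=F; A=F; G=T

  (1) A=F ⇒ S: vacuous ✓
  (2) {W, A, S, Q}: 1/4 true — not all ✓
  (3) {H, G, A}: 1 true — exactly one ✓
  (4) {S, W, Q}: 1 true — at least one ✓
  (5) {H, Q}: 1 true — exactly one ✓
  (6) {A, Q, H, W}: 1/4 true — not all ✓
  (7) {A, H}: 0/2 true — not all ✓
  (8) {G, W, A}: 1/3 true — not all ✓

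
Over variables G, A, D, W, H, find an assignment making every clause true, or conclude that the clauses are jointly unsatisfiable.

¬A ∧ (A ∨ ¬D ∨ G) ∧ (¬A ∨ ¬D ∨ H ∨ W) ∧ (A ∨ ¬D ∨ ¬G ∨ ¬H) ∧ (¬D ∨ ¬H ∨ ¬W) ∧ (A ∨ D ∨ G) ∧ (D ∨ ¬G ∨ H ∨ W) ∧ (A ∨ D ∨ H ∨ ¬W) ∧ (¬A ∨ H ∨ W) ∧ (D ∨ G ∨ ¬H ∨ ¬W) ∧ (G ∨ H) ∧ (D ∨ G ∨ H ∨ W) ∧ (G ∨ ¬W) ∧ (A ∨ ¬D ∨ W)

G=T, A=F, D=F, W=T, H=T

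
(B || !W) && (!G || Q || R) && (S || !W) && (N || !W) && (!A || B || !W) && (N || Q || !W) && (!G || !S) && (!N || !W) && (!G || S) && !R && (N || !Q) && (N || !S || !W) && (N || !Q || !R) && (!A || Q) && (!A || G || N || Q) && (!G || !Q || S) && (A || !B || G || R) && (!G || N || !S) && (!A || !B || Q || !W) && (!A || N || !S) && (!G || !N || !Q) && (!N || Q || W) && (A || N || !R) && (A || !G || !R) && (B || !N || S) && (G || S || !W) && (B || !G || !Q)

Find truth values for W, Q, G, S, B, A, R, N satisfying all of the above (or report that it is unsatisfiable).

W = False; Q = False; G = False; S = True; B = False; A = False; R = False; N = False

Unit clause (!R) forces R = False.
Try W = True:
  (B || !W) forces B = True.
  (S || !W) forces S = True.
  (N || !W) forces N = True.
  clause (!N || !W) is falsified — backtrack.
So W = False.
Set Q = False.
  then (!G || Q || R) forces G = False.
  then (!A || Q) forces A = False.
  then (A || !B || G || R) forces B = False.
  then (!N || Q || W) forces N = False.
Set S = True.
All clauses satisfied.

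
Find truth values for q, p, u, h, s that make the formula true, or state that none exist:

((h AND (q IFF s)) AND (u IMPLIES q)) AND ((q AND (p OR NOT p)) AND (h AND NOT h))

Case h = True: the conjunct NOT h is False.
Case h = False: the conjunct h is False.
Both cases fail — unsatisfiable.

No satisfying assignment exists.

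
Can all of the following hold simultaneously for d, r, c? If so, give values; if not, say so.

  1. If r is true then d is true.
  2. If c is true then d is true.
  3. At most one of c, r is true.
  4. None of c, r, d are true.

d = False, r = False, c = False

  (1) r=F ⇒ d: vacuous ✓
  (2) c=F ⇒ d: vacuous ✓
  (3) {c, r}: 0 true — at most one ✓
  (4) {c, r, d}: 0 true — none ✓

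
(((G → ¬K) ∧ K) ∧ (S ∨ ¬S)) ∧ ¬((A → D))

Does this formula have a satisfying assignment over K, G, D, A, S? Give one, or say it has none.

K=T, G=F, D=F, A=T, S=T

  ((G → ¬K) ∧ K) ∧ (S ∨ ¬S) = True
    (G → ¬K) ∧ K = True
      G → ¬K = True
        ¬K = False
    S ∨ ¬S = True
      ¬S = False
  ¬((A → D)) = True
    A → D = False
Both conjuncts True, so the formula holds.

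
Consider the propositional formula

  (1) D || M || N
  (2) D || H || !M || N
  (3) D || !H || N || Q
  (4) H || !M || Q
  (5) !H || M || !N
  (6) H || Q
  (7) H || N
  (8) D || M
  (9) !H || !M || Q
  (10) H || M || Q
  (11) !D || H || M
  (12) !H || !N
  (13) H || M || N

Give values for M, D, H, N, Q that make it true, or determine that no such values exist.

Set M = False.
  then (D || M) forces D = True.
  then (!D || H || M) forces H = True.
  then (!H || !N) forces N = False.
Set Q = False.
All clauses satisfied.

M: False, D: True, H: True, N: False, Q: False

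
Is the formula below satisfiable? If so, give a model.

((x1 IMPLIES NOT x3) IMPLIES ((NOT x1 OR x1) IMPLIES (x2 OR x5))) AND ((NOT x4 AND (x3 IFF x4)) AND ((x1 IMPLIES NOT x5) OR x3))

x1 = False, x2 = True, x3 = False, x4 = False, x5 = False

  (x1 IMPLIES NOT x3) IMPLIES ((NOT x1 OR x1) IMPLIES (x2 OR x5)) = True
    x1 IMPLIES NOT x3 = True
      NOT x3 = True
    (NOT x1 OR x1) IMPLIES (x2 OR x5) = True
      NOT x1 OR x1 = True
        NOT x1 = True
      x2 OR x5 = True
  (NOT x4 AND (x3 IFF x4)) AND ((x1 IMPLIES NOT x5) OR x3) = True
    NOT x4 AND (x3 IFF x4) = True
      NOT x4 = True
      x3 IFF x4 = True
    (x1 IMPLIES NOT x5) OR x3 = True
      x1 IMPLIES NOT x5 = True
        NOT x5 = True
Both conjuncts True, so the formula holds.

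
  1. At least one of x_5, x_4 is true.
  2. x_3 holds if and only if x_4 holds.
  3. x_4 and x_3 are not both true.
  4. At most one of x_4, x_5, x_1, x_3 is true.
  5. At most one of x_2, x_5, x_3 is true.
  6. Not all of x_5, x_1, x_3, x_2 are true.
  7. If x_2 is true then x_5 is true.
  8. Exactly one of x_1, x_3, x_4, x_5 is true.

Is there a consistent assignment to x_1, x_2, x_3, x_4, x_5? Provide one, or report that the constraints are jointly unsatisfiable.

x_1 = False; x_2 = False; x_3 = False; x_4 = False; x_5 = True

  (1) {x_5, x_4}: 1 true — at least one ✓
  (2) x_3=F, x_4=F — same ✓
  (3) x_4=F, x_3=F — not both ✓
  (4) {x_4, x_5, x_1, x_3}: 1 true — at most one ✓
  (5) {x_2, x_5, x_3}: 1 true — at most one ✓
  (6) {x_5, x_1, x_3, x_2}: 1/4 true — not all ✓
  (7) x_2=F ⇒ x_5: vacuous ✓
  (8) {x_1, x_3, x_4, x_5}: 1 true — exactly one ✓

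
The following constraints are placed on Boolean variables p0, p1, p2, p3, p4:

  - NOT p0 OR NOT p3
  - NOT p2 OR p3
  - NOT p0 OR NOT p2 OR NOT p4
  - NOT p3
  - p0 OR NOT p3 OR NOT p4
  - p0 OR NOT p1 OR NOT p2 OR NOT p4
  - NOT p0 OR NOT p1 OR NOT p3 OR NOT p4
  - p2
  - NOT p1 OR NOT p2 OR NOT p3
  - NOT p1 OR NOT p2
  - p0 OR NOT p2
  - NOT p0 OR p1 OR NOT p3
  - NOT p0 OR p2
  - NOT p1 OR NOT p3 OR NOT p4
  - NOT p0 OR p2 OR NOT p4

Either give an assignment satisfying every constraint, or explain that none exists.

No satisfying assignment exists.

Case p2 = True:
  (NOT p2 OR p3) forces p3 = True.
  Clause (NOT p3) is falsified — contradiction.
Case p2 = False:
  Clause (p2) is falsified — contradiction.
Both cases fail, so the formula is unsatisfiable.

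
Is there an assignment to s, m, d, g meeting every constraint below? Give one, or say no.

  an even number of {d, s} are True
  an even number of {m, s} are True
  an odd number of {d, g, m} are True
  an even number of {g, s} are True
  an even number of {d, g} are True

s = True, m = True, d = True, g = True

{d, s}: 2 true → even ✓
{m, s}: 2 true → even ✓
{d, g, m}: 3 true → odd ✓
{g, s}: 2 true → even ✓
{d, g}: 2 true → even ✓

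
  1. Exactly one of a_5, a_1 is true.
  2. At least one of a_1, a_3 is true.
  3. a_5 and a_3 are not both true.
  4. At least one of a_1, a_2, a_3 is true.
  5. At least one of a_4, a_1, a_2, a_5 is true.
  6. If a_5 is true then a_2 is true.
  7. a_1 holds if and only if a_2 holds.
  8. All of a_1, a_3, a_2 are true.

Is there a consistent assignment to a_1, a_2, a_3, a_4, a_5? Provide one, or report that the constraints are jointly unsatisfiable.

a_1 = True; a_2 = True; a_3 = True; a_4 = True; a_5 = False

  (1) {a_5, a_1}: 1 true — exactly one ✓
  (2) {a_1, a_3}: 2 true — at least one ✓
  (3) a_5=F, a_3=T — not both ✓
  (4) {a_1, a_2, a_3}: 3 true — at least one ✓
  (5) {a_4, a_1, a_2, a_5}: 3 true — at least one ✓
  (6) a_5=F ⇒ a_2: vacuous ✓
  (7) a_1=T, a_2=T — same ✓
  (8) {a_1, a_3, a_2}: all 3 true ✓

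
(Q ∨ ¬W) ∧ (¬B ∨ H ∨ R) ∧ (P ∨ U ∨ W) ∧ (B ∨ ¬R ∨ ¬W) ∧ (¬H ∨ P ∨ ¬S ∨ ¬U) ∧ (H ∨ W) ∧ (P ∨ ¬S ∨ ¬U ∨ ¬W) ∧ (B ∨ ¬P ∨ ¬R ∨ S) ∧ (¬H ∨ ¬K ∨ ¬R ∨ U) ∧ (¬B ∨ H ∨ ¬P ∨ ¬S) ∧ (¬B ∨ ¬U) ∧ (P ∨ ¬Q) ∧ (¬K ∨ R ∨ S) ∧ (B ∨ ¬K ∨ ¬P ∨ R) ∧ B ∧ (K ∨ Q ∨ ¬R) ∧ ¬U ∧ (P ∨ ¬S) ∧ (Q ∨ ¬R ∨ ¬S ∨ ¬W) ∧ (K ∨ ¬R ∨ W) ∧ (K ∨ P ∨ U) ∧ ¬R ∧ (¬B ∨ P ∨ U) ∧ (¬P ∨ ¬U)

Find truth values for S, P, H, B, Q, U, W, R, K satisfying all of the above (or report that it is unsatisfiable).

S = True, P = True, H = True, B = True, Q = False, U = False, W = False, R = False, K = False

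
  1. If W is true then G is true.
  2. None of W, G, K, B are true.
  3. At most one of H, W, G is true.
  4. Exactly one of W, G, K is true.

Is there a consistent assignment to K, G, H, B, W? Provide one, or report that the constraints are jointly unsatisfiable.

Unsatisfiable

Case K = True:
  Constraint (2) is violated (K=T) — contradiction.
Case K = False:
  (2) forces W = False.
  (2) forces G = False.
  Constraint (4) is violated (W=F, G=F, K=F) — contradiction.
Both cases fail — unsatisfiable.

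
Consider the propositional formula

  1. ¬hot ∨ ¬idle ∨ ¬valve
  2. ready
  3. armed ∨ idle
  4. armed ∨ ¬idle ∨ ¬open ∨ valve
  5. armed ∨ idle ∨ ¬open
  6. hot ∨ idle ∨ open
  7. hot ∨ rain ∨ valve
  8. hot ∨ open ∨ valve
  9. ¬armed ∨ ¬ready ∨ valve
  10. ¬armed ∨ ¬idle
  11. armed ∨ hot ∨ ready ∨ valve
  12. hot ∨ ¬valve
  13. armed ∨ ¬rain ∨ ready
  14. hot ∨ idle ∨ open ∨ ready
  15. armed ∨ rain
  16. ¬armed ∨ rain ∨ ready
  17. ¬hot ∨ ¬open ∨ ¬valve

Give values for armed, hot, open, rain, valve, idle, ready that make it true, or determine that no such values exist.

Unit clause (ready) forces ready = True.
Set armed = True.
  then (¬armed ∨ ¬ready ∨ valve) forces valve = True.
  then (¬armed ∨ ¬idle) forces idle = False.
  then (hot ∨ ¬valve) forces hot = True.
  then (¬hot ∨ ¬open ∨ ¬valve) forces open = False.
Set rain = False.
All clauses satisfied.

armed=T, hot=T, open=F, rain=F, valve=T, idle=F, ready=T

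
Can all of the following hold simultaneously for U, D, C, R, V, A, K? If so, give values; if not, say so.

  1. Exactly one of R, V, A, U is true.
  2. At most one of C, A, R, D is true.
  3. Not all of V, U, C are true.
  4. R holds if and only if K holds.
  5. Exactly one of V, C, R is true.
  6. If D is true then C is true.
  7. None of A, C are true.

U=F, D=F, C=F, R=F, V=T, A=F, K=F

  (1) {R, V, A, U}: 1 true — exactly one ✓
  (2) {C, A, R, D}: 0 true — at most one ✓
  (3) {V, U, C}: 1/3 true — not all ✓
  (4) R=F, K=F — same ✓
  (5) {V, C, R}: 1 true — exactly one ✓
  (6) D=F ⇒ C: vacuous ✓
  (7) {A, C}: 0 true — none ✓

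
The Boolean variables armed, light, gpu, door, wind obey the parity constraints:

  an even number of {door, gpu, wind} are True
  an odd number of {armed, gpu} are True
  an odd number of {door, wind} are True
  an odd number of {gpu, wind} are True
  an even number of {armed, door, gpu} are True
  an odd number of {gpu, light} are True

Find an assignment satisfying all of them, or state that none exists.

armed = False, light = False, gpu = True, door = True, wind = False

{door, gpu, wind}: 2 true → even ✓
{armed, gpu}: 1 true → odd ✓
{door, wind}: 1 true → odd ✓
{gpu, wind}: 1 true → odd ✓
{armed, door, gpu}: 2 true → even ✓
{gpu, light}: 1 true → odd ✓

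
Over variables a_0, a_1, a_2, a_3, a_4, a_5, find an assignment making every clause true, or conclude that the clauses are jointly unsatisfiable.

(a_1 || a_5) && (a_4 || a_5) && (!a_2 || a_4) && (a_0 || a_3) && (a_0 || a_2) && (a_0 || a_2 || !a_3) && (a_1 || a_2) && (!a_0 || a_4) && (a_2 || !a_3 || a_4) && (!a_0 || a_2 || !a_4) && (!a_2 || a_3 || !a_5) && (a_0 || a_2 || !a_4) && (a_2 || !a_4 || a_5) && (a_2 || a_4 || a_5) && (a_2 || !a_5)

Set a_0 = False.
  then (a_0 || a_3) forces a_3 = True.
  then (a_0 || a_2) forces a_2 = True.
  then (!a_2 || a_4) forces a_4 = True.
Set a_1 = False.
  then (a_1 || a_5) forces a_5 = True.
All clauses satisfied.

a_0 = False, a_1 = False, a_2 = True, a_3 = True, a_4 = True, a_5 = True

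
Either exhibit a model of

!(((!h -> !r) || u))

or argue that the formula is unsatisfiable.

u = False, r = True, h = False

  !(((!h -> !r) || u)) = True
    (!h -> !r) || u = False
      !h -> !r = False
        !h = True
        !r = False
The formula evaluates to True.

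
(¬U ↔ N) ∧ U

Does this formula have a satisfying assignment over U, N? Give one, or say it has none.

U = True; N = False

  ¬U ↔ N = True
    ¬U = False
Both conjuncts True, so the formula holds.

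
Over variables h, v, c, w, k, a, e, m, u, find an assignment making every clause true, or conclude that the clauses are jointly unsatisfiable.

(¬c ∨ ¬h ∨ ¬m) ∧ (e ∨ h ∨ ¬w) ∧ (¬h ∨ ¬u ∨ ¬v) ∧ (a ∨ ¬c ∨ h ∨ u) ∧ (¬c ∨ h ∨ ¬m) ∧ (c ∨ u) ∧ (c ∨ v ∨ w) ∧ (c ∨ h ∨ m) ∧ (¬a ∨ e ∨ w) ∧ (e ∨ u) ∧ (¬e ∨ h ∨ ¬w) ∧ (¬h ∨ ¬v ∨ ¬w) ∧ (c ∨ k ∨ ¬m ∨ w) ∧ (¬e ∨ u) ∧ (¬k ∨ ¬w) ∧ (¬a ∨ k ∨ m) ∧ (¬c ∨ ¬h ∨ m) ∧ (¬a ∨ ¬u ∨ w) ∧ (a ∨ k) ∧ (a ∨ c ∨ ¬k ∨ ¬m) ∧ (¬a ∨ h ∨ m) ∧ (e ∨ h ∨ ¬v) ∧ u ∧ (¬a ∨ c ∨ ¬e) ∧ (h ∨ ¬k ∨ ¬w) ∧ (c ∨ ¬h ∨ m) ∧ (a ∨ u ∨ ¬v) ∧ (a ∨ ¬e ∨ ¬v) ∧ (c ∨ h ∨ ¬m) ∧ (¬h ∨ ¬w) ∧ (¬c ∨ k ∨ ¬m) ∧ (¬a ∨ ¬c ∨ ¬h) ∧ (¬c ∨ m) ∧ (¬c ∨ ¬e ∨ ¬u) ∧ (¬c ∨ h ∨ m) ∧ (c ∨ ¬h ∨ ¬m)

Case m = True:
  (u) forces u = True.
  If h = True:
    (¬c ∨ ¬h ∨ ¬m) forces c = False.
    clause (c ∨ ¬h ∨ ¬m) is falsified.
  If h = False:
    (¬c ∨ h ∨ ¬m) forces c = False.
    clause (c ∨ h ∨ ¬m) is falsified.
  Every sub-case reaches a contradiction.
Case m = False:
  (u) forces u = True.
  (¬c ∨ m) forces c = False.
  (c ∨ h ∨ m) forces h = True.
  Clause (c ∨ ¬h ∨ m) is falsified — contradiction.
Both cases fail, so the formula is unsatisfiable.

Unsatisfiable — no assignment works.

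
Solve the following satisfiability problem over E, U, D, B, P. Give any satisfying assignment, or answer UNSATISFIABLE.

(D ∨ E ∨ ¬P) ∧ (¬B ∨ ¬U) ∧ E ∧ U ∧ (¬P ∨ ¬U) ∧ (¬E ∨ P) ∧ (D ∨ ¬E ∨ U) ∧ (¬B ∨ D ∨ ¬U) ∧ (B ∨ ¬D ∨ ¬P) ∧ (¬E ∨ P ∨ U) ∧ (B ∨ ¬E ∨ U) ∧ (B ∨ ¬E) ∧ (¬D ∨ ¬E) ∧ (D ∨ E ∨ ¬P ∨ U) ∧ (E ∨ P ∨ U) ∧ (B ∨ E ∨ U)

UNSATISFIABLE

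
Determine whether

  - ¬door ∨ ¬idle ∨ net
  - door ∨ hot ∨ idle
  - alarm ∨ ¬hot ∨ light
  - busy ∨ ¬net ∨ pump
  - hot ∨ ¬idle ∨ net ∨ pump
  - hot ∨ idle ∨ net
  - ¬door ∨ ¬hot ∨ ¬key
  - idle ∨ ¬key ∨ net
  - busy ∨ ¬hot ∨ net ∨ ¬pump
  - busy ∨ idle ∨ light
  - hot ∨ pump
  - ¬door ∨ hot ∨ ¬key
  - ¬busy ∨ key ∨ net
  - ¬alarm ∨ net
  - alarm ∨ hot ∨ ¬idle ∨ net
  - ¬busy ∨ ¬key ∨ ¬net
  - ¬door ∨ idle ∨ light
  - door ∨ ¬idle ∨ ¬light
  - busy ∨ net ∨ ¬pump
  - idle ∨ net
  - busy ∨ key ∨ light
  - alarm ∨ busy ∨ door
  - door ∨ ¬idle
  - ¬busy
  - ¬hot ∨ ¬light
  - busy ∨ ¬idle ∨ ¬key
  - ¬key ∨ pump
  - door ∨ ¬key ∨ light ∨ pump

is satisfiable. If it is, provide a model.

Unit clause (¬busy) forces busy = False.
Set alarm = True.
  then (¬alarm ∨ net) forces net = True.
  then (busy ∨ ¬net ∨ pump) forces pump = True.
Try door = False:
  (door ∨ ¬idle) forces idle = False.
  (door ∨ hot ∨ idle) forces hot = True.
  (busy ∨ idle ∨ light) forces light = True.
  clause (¬hot ∨ ¬light) is falsified — backtrack.
So door = True.
Try hot = True:
  (¬door ∨ ¬hot ∨ ¬key) forces key = False.
  (busy ∨ key ∨ light) forces light = True.
  clause (¬hot ∨ ¬light) is falsified — backtrack.
So hot = False.
  then (¬door ∨ hot ∨ ¬key) forces key = False.
  then (busy ∨ key ∨ light) forces light = True.
Set idle = False.
All clauses satisfied.

alarm=T, busy=F, door=T, hot=F, light=T, key=F, idle=F, net=T, pump=T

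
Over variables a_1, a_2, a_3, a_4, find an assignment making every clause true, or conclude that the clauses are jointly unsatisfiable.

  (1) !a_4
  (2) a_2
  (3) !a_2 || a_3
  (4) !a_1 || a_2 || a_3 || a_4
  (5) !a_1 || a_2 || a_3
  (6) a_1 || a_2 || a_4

a_1 = False, a_2 = True, a_3 = True, a_4 = False

Unit clause (!a_4) forces a_4 = False.
Unit clause (a_2) forces a_2 = True.
In (!a_2 || a_3) only a_3 is left, so a_3 = True.
Set a_1 = False.
Check each clause:
  (!a_4): !a_4 holds.
  (a_2): a_2 holds.
  (!a_2 || a_3): a_3 holds.
  (!a_1 || a_2 || a_3 || a_4): !a_1 holds.
  (!a_1 || a_2 || a_3): !a_1 holds.
  (a_1 || a_2 || a_4): a_2 holds.
All clauses satisfied.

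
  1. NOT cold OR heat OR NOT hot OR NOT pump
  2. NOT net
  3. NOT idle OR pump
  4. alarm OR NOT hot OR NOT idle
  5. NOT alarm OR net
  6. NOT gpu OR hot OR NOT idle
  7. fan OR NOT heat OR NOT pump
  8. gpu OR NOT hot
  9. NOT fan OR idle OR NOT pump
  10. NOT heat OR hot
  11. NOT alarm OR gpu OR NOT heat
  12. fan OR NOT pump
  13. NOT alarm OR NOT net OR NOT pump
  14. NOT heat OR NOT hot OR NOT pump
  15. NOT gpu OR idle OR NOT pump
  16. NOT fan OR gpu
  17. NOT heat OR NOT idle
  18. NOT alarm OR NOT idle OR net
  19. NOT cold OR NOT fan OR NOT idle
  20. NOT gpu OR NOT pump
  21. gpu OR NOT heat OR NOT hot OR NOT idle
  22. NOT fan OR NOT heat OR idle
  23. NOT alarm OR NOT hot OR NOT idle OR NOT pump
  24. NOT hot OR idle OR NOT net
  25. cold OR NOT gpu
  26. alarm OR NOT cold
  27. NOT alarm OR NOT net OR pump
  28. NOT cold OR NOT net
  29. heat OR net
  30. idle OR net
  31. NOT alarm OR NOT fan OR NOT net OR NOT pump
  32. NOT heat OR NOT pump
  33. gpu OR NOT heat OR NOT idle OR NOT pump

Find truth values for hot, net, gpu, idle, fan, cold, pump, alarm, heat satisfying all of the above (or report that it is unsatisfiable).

The formula is unsatisfiable.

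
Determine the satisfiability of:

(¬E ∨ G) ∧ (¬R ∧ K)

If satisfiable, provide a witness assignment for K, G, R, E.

K = True, G = True, R = False, E = False

  ¬E ∨ G = True
    ¬E = True
  ¬R ∧ K = True
    ¬R = True
Both conjuncts True, so the formula holds.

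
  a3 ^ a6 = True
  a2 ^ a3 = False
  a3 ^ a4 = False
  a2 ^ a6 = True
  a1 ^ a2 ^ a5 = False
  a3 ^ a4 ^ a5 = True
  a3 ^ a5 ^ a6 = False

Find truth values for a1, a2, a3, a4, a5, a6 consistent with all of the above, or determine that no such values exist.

a1: True, a2: False, a3: False, a4: False, a5: True, a6: True

a3 ^ a6 = F ^ T = True ✓
a2 ^ a3 = F ^ F = False ✓
a3 ^ a4 = F ^ F = False ✓
a2 ^ a6 = F ^ T = True ✓
a1 ^ a2 ^ a5 = T ^ F ^ T = False ✓
a3 ^ a4 ^ a5 = F ^ F ^ T = True ✓
a3 ^ a5 ^ a6 = F ^ T ^ T = False ✓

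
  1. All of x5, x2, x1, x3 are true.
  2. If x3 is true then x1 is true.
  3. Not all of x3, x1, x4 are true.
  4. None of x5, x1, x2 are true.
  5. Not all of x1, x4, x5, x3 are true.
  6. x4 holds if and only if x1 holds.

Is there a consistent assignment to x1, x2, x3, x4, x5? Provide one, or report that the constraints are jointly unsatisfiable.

No satisfying assignment exists.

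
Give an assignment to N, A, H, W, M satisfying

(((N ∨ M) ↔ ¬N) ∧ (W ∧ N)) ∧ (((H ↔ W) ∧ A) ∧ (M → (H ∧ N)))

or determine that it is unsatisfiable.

Unsatisfiable — no assignment works.

Case N = True: the conjunct (N ∨ M) ↔ ¬N becomes (True ∨ M) ↔ ¬True = False.
Case N = False: the conjunct N is False.
Both cases fail — unsatisfiable.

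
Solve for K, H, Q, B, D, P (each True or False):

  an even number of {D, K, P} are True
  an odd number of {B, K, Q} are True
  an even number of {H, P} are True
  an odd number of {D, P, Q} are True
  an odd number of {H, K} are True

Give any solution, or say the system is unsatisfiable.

K = True, H = False, Q = False, B = False, D = True, P = False

{D, K, P}: 2 true → even ✓
{B, K, Q}: 1 true → odd ✓
{H, P}: 0 true → even ✓
{D, P, Q}: 1 true → odd ✓
{H, K}: 1 true → odd ✓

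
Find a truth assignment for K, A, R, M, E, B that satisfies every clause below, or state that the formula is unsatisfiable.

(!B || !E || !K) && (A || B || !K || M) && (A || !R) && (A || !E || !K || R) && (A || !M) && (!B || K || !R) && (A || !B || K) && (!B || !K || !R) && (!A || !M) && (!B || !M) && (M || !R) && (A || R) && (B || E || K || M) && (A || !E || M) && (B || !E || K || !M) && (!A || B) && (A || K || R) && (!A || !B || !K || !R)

Set K = False.
Try A = False:
  (A || !R) forces R = False.
  clause (A || R) is falsified — backtrack.
So A = True.
  then (!A || !M) forces M = False.
  then (M || !R) forces R = False.
  then (!A || B) forces B = True.
Set E = False.
All clauses satisfied.

K = False, A = True, R = False, M = False, E = False, B = True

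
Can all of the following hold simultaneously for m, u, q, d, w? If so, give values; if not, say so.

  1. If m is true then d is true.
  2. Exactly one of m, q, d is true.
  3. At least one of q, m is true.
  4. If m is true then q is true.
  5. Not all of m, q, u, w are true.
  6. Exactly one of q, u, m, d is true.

m=F, u=F, q=T, d=F, w=T

  (1) m=F ⇒ d: vacuous ✓
  (2) {m, q, d}: 1 true — exactly one ✓
  (3) {q, m}: 1 true — at least one ✓
  (4) m=F ⇒ q: vacuous ✓
  (5) {m, q, u, w}: 2/4 true — not all ✓
  (6) {q, u, m, d}: 1 true — exactly one ✓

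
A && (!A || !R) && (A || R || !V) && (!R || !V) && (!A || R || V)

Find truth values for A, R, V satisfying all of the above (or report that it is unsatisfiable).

Unit clause (A) forces A = True.
In (!A || !R) only !R is left, so R = False.
In (!A || R || V) only V is left, so V = True.
Check each clause:
  (A): A holds.
  (!A || !R): !R holds.
  (A || R || !V): A holds.
  (!R || !V): !R holds.
  (!A || R || V): V holds.
All clauses satisfied.

A = True, R = False, V = True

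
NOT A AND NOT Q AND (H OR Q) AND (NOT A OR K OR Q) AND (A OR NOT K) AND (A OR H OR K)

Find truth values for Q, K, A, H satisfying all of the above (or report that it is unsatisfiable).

Unit clause (NOT A) forces A = False.
Unit clause (NOT Q) forces Q = False.
In (H OR Q) only H is left, so H = True.
In (A OR NOT K) only NOT K is left, so K = False.
Check each clause:
  (NOT A): NOT A holds.
  (NOT Q): NOT Q holds.
  (H OR Q): H holds.
  (NOT A OR K OR Q): NOT A holds.
  (A OR NOT K): NOT K holds.
  (A OR H OR K): H holds.
All clauses satisfied.

Q = False; K = False; A = False; H = True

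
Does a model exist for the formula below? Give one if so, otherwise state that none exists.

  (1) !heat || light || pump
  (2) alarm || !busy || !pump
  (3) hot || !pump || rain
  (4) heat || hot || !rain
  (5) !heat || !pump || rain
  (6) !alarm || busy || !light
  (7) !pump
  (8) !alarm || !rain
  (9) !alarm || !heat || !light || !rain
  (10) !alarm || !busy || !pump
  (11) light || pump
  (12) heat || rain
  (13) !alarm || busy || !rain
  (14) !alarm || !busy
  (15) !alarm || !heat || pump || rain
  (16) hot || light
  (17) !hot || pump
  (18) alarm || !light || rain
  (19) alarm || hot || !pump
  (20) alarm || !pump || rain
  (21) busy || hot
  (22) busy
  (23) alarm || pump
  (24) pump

UNSATISFIABLE

Case pump = True:
  Clause (!pump) is falsified — contradiction.
Case pump = False:
  Clause (pump) is falsified — contradiction.
Both cases fail, so the formula is unsatisfiable.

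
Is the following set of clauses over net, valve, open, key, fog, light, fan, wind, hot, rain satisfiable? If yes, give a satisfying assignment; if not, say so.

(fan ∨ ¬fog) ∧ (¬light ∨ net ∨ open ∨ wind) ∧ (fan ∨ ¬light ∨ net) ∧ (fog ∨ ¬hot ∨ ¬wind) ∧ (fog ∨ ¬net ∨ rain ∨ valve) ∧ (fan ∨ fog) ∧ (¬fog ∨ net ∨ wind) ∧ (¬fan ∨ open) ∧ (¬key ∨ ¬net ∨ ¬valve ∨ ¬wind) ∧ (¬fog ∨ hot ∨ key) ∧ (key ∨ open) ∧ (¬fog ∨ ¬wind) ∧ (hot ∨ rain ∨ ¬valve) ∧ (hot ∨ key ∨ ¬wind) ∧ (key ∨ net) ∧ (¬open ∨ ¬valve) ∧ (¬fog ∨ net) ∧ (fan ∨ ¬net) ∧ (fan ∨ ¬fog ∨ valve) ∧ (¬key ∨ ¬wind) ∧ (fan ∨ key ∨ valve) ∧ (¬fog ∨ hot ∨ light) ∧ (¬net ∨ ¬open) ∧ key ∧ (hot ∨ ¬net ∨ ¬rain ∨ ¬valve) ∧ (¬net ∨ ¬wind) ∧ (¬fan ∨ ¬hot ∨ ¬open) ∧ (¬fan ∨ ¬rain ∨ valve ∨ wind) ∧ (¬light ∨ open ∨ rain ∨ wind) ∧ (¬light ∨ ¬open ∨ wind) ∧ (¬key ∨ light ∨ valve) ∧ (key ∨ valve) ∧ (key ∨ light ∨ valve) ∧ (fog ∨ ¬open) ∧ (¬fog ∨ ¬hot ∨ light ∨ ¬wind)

Case net = True:
  (fan ∨ ¬net) forces fan = True.
  (¬fan ∨ open) forces open = True.
  Clause (¬net ∨ ¬open) is falsified — contradiction.
Case net = False:
  (key ∨ net) forces key = True.
  (¬fog ∨ net) forces fog = False.
  (fan ∨ fog) forces fan = True.
  (¬fan ∨ open) forces open = True.
  Clause (fog ∨ ¬open) is falsified — contradiction.
Both cases fail, so the formula is unsatisfiable.

Unsatisfiable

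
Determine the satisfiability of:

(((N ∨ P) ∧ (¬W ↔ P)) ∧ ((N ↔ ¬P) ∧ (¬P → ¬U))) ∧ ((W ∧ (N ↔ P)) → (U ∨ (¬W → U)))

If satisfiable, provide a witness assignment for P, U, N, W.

P=T, U=F, N=F, W=F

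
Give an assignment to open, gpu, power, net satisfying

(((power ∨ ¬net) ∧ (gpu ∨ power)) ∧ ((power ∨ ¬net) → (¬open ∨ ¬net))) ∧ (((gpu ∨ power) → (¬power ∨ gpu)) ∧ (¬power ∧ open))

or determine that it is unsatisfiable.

open = True; gpu = True; power = False; net = False

  ((power ∨ ¬net) ∧ (gpu ∨ power)) ∧ ((power ∨ ¬net) → (¬open ∨ ¬net)) = True
    (power ∨ ¬net) ∧ (gpu ∨ power) = True
      power ∨ ¬net = True
        ¬net = True
      gpu ∨ power = True
    (power ∨ ¬net) → (¬open ∨ ¬net) = True
      power ∨ ¬net = True
        ¬net = True
      ¬open ∨ ¬net = True
        ¬open = False
        ¬net = True
  ((gpu ∨ power) → (¬power ∨ gpu)) ∧ (¬power ∧ open) = True
    (gpu ∨ power) → (¬power ∨ gpu) = True
      gpu ∨ power = True
      ¬power ∨ gpu = True
        ¬power = True
    ¬power ∧ open = True
      ¬power = True
Both conjuncts True, so the formula holds.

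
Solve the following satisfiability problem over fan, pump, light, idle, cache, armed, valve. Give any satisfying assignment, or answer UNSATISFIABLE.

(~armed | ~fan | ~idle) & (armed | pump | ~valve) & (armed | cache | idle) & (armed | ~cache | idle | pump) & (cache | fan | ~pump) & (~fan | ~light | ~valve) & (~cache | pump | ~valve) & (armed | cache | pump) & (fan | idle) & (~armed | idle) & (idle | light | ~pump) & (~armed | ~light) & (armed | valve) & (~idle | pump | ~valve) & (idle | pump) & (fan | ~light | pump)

Set fan = False.
  then (fan | idle) forces idle = True.
Set pump = False.
  then (~idle | pump | ~valve) forces valve = False.
  then (fan | ~light | pump) forces light = False.
  then (armed | valve) forces armed = True.
Set cache = True.
All clauses satisfied.

fan=F; pump=F; light=F; idle=T; cache=T; armed=T; valve=F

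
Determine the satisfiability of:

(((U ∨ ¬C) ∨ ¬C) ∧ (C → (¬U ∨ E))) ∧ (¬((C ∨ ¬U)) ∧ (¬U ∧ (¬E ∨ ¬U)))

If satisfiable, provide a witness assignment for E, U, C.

Unsatisfiable — no assignment works.

Case U = True: the conjunct ¬U is False.
Case U = False: the conjunct ¬((C ∨ ¬U)) becomes ¬((C ∨ True)) = False.
Both cases fail — unsatisfiable.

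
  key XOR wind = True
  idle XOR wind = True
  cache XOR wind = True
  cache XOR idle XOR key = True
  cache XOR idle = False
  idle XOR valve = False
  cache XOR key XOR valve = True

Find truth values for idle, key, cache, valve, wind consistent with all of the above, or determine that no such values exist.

idle = True; key = True; cache = True; valve = True; wind = False

key XOR wind = T XOR F = True ✓
idle XOR wind = T XOR F = True ✓
cache XOR wind = T XOR F = True ✓
cache XOR idle XOR key = T XOR T XOR T = True ✓
cache XOR idle = T XOR T = False ✓
idle XOR valve = T XOR T = False ✓
cache XOR key XOR valve = T XOR T XOR T = True ✓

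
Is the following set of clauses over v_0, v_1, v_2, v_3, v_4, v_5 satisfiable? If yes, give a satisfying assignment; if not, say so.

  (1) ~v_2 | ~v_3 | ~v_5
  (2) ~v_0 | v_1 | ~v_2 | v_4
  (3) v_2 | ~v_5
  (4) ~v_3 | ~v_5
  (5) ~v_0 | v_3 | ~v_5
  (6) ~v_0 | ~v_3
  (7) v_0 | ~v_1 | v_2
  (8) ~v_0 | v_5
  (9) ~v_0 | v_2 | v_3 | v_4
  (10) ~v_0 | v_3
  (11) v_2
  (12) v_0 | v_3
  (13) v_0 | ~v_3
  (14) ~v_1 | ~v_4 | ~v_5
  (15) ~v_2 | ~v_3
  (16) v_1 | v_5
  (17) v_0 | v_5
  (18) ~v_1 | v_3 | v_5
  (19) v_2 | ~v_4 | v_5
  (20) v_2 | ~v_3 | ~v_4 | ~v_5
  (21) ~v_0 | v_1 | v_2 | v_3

The formula is unsatisfiable.

Case v_2 = True:
  (~v_2 | ~v_3) forces v_3 = False.
  (~v_0 | v_3) forces v_0 = False.
  Clause (v_0 | v_3) is falsified — contradiction.
Case v_2 = False:
  Clause (v_2) is falsified — contradiction.
Both cases fail, so the formula is unsatisfiable.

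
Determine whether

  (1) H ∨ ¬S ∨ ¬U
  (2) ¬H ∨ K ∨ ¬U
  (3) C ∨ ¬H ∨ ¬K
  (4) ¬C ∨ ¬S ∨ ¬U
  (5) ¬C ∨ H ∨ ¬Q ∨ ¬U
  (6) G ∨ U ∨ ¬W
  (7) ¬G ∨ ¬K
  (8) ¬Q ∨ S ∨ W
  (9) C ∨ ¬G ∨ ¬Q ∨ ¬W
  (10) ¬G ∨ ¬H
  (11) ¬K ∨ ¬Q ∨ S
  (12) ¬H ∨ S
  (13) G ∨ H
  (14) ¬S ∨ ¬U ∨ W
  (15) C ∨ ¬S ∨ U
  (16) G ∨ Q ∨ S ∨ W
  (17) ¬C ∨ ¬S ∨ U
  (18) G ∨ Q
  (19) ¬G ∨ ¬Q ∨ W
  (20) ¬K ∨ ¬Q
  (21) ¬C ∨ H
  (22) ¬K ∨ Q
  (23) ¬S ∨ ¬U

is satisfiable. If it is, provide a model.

Set K = False.
Try S = True:
  (¬S ∨ ¬U) forces U = False.
  (C ∨ ¬S ∨ U) forces C = True.
  clause (¬C ∨ ¬S ∨ U) is falsified — backtrack.
So S = False.
  then (¬H ∨ S) forces H = False.
  then (G ∨ H) forces G = True.
  then (¬C ∨ H) forces C = False.
Set W = False.
  then (¬Q ∨ S ∨ W) forces Q = False.
Set U = True.
All clauses satisfied.

K: False, S: False, W: False, U: True, G: True, C: False, Q: False, H: False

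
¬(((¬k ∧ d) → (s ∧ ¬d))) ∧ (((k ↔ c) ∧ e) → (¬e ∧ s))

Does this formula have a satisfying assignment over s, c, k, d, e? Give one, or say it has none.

s = True, c = True, k = False, d = True, e = True

  ¬(((¬k ∧ d) → (s ∧ ¬d))) = True
    (¬k ∧ d) → (s ∧ ¬d) = False
      ¬k ∧ d = True
        ¬k = True
      s ∧ ¬d = False
        ¬d = False
  ((k ↔ c) ∧ e) → (¬e ∧ s) = True
    (k ↔ c) ∧ e = False
      k ↔ c = False
    ¬e ∧ s = False
      ¬e = False
Both conjuncts True, so the formula holds.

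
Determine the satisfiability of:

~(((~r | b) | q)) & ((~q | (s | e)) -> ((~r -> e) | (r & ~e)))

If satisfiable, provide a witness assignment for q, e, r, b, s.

q = False, e = False, r = True, b = False, s = False

  ~(((~r | b) | q)) = True
    (~r | b) | q = False
      ~r | b = False
        ~r = False
  (~q | (s | e)) -> ((~r -> e) | (r & ~e)) = True
    ~q | (s | e) = True
      ~q = True
      s | e = False
    (~r -> e) | (r & ~e) = True
      ~r -> e = True
        ~r = False
      r & ~e = True
        ~e = True
Both conjuncts True, so the formula holds.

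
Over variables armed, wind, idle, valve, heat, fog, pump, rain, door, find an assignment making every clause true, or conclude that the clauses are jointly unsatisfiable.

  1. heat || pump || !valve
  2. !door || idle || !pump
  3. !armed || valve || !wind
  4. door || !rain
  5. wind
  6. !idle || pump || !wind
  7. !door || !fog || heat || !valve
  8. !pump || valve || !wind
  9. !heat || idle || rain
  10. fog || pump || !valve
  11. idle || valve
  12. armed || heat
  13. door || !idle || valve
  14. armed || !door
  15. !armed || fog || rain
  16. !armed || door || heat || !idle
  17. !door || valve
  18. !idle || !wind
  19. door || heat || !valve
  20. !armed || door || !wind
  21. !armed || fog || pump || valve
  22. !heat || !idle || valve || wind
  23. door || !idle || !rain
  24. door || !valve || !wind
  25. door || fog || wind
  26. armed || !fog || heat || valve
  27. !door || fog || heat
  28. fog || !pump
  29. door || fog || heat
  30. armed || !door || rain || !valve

Unit clause (wind) forces wind = True.
In (!idle || !wind) only !idle is left, so idle = False.
In (idle || valve) only valve is left, so valve = True.
In (door || !valve || !wind) only door is left, so door = True.
In (!door || idle || !pump) only !pump is left, so pump = False.
In (fog || pump || !valve) only fog is left, so fog = True.
In (armed || !door) only armed is left, so armed = True.
In (heat || pump || !valve) only heat is left, so heat = True.
In (!heat || idle || rain) only rain is left, so rain = True.
All clauses satisfied.

armed = True; wind = True; idle = False; valve = True; heat = True; fog = True; pump = False; rain = True; door = True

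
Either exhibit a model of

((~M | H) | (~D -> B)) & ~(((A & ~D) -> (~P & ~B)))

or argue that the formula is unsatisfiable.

H: True, D: False, P: True, B: False, A: True, M: True

  (~M | H) | (~D -> B) = True
    ~M | H = True
      ~M = False
    ~D -> B = False
      ~D = True
  ~(((A & ~D) -> (~P & ~B))) = True
    (A & ~D) -> (~P & ~B) = False
      A & ~D = True
        ~D = True
      ~P & ~B = False
        ~P = False
        ~B = True
Both conjuncts True, so the formula holds.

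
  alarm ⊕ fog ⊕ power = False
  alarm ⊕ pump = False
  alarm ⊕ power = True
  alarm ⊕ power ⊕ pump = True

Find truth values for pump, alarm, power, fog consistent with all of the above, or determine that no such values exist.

pump: False; alarm: False; power: True; fog: True

alarm ⊕ fog ⊕ power = F ⊕ T ⊕ T = False ✓
alarm ⊕ pump = F ⊕ F = False ✓
alarm ⊕ power = F ⊕ T = True ✓
alarm ⊕ power ⊕ pump = F ⊕ T ⊕ F = True ✓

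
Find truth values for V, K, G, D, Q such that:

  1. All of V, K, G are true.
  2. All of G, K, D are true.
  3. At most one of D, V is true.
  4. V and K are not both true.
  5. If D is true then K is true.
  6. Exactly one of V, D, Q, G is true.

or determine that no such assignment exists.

Unsatisfiable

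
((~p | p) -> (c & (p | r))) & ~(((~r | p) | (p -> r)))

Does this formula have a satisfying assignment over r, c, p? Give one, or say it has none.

The conjunct ~(((~r | p) | (p -> r))) is unsatisfiable on its own:
  r=F, p=F: evaluates to False.
  r=F, p=T: evaluates to False.
  r=T, p=F: evaluates to False.
  r=T, p=T: evaluates to False.
So the whole conjunction is unsatisfiable.

No satisfying assignment exists.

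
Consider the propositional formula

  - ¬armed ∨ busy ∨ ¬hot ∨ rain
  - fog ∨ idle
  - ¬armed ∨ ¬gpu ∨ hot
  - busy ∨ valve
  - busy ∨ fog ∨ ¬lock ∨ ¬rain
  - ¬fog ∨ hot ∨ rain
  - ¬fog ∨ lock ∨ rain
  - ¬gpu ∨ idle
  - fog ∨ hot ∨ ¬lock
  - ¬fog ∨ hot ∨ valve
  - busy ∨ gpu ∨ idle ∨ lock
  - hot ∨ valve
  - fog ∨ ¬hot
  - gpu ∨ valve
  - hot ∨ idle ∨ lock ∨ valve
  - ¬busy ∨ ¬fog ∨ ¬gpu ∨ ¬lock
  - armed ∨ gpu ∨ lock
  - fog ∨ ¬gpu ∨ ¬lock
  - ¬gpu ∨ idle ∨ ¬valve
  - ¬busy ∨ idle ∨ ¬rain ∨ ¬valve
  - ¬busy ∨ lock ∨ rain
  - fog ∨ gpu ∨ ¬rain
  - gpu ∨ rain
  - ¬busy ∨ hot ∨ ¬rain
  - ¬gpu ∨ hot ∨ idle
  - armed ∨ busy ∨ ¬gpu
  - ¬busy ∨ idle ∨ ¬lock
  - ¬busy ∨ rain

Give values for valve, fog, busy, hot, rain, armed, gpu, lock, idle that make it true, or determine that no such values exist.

valve = True, fog = True, busy = False, hot = True, rain = True, armed = True, gpu = False, lock = True, idle = False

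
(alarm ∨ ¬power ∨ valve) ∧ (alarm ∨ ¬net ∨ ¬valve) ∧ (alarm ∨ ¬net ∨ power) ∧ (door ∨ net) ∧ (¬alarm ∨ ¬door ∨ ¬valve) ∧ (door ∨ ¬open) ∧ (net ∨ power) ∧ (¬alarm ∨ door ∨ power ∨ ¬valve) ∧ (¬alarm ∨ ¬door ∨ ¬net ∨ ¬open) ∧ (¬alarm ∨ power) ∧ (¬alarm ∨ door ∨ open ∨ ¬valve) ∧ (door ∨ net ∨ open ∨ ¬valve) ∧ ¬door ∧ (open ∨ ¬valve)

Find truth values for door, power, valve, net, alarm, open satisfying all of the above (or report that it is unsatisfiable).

Unit clause (¬door) forces door = False.
In (door ∨ net) only net is left, so net = True.
In (door ∨ ¬open) only ¬open is left, so open = False.
In (open ∨ ¬valve) only ¬valve is left, so valve = False.
Try power = False:
  (alarm ∨ ¬net ∨ power) forces alarm = True.
  clause (¬alarm ∨ power) is falsified — backtrack.
So power = True.
  then (alarm ∨ ¬power ∨ valve) forces alarm = True.
All clauses satisfied.

door: False; power: True; valve: False; net: True; alarm: True; open: False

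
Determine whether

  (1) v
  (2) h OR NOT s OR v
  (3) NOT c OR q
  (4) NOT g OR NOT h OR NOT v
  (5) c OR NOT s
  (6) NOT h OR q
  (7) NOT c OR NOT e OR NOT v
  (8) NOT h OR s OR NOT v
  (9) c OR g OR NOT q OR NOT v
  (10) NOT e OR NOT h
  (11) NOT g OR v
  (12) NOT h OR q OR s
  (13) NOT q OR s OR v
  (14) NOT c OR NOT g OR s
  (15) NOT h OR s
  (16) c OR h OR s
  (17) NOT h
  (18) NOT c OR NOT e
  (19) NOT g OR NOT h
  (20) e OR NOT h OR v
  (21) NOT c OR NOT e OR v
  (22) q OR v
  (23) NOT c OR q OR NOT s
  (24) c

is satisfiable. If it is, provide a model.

Unit clause (v) forces v = True.
Unit clause (NOT h) forces h = False.
Unit clause (c) forces c = True.
In (NOT c OR q) only q is left, so q = True.
In (NOT c OR NOT e OR NOT v) only NOT e is left, so e = False.
Set g = True.
  then (NOT c OR NOT g OR s) forces s = True.
All clauses satisfied.

c = True, g = True, v = True, h = False, s = True, e = False, q = True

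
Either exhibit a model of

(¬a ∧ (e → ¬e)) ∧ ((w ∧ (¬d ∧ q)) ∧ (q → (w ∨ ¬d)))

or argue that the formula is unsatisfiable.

q=T; a=F; e=F; d=F; w=T

  ¬a ∧ (e → ¬e) = True
    ¬a = True
    e → ¬e = True
      ¬e = True
  (w ∧ (¬d ∧ q)) ∧ (q → (w ∨ ¬d)) = True
    w ∧ (¬d ∧ q) = True
      ¬d ∧ q = True
        ¬d = True
    q → (w ∨ ¬d) = True
      w ∨ ¬d = True
        ¬d = True
Both conjuncts True, so the formula holds.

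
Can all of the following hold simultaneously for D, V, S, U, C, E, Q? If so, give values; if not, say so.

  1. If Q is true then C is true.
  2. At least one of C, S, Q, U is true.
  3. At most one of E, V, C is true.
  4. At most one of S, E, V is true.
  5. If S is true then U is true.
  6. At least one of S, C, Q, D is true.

D = False, V = False, S = False, U = True, C = True, E = False, Q = False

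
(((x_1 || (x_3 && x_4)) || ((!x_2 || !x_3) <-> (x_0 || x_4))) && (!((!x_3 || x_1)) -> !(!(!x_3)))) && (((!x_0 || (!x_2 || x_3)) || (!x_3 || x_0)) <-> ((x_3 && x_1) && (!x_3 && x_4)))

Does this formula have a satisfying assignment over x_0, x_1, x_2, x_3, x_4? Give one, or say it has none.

The conjunct ((!x_0 || (!x_2 || x_3)) || (!x_3 || x_0)) <-> ((x_3 && x_1) && (!x_3 && x_4)) is unsatisfiable on its own:
  x_3 = True: this becomes (True || x_0) <-> (x_1 && False) = False.
  x_3 = False: this becomes ((!x_0 || !x_2) || True) <-> (False && x_4) = False.
So the whole conjunction is unsatisfiable.

UNSATISFIABLE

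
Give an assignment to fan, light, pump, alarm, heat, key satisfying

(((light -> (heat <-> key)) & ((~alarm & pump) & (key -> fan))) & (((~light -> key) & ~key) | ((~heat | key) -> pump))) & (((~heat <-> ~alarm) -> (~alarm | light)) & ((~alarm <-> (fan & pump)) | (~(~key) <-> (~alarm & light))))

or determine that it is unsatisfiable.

fan=T, light=F, pump=T, alarm=F, heat=T, key=F

  ((light -> (heat <-> key)) & ((~alarm & pump) & (key -> fan))) & (((~light -> key) & ~key) | ((~heat | key) -> pump)) = True
    (light -> (heat <-> key)) & ((~alarm & pump) & (key -> fan)) = True
      light -> (heat <-> key) = True
        heat <-> key = False
      (~alarm & pump) & (key -> fan) = True
        ~alarm & pump = True
          ~alarm = True
        key -> fan = True
    ((~light -> key) & ~key) | ((~heat | key) -> pump) = True
      (~light -> key) & ~key = False
        ~light -> key = False
          ~light = True
        ~key = True
      (~heat | key) -> pump = True
        ~heat | key = False
          ~heat = False
  ((~heat <-> ~alarm) -> (~alarm | light)) & ((~alarm <-> (fan & pump)) | (~(~key) <-> (~alarm & light))) = True
    (~heat <-> ~alarm) -> (~alarm | light) = True
      ~heat <-> ~alarm = False
        ~heat = False
        ~alarm = True
      ~alarm | light = True
        ~alarm = True
    (~alarm <-> (fan & pump)) | (~(~key) <-> (~alarm & light)) = True
      ~alarm <-> (fan & pump) = True
        ~alarm = True
        fan & pump = True
      ~(~key) <-> (~alarm & light) = True
        ~(~key) = False
          ~key = True
        ~alarm & light = False
          ~alarm = True
Both conjuncts True, so the formula holds.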